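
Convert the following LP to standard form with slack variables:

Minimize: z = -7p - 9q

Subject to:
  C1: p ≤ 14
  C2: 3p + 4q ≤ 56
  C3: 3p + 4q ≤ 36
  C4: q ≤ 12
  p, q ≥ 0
min z = -7p - 9q

s.t.
  p + s1 = 14
  3p + 4q + s2 = 56
  3p + 4q + s3 = 36
  q + s4 = 12
  p, q, s1, s2, s3, s4 ≥ 0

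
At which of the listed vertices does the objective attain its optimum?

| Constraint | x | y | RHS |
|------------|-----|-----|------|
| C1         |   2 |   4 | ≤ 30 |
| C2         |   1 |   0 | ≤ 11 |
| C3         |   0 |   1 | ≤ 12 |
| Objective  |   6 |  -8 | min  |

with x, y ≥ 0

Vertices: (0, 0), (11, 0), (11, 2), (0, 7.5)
(0, 7.5) with z = -60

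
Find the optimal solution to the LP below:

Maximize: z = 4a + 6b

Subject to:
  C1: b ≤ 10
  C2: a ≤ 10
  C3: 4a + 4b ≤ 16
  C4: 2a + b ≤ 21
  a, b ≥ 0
a = 0, b = 4, z = 24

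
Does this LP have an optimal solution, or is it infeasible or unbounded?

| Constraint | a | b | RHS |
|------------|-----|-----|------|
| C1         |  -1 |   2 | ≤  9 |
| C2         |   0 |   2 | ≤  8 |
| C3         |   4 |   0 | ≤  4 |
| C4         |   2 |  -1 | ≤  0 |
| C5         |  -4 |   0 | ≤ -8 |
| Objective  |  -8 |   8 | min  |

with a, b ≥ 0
C3 requires 4a ≤ 4, while C5 (-4a ≤ -8) is equivalent to 4a ≥ 8. Together they would need 8 ≤ 4a ≤ 4, which is impossible since 8 > 4. No point satisfies all constraints.

Infeasible: no point satisfies all constraints simultaneously.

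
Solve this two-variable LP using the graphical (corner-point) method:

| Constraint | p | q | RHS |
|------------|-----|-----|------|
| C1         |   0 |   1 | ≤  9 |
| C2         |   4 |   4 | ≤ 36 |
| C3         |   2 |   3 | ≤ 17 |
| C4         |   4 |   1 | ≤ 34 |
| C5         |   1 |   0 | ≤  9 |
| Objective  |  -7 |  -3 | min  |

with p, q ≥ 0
Each vertex is the intersection of two constraint boundaries that also satisfies all remaining constraints:
  p = 0 and q = 0 → (0, 0)
  2p + 3q = 17 and 4p + q = 34 → (8.5, 0)
  2p + 3q = 17 and p = 0 → (0, 5.667)

Evaluating z = -7p - 3q at each vertex:
  (0, 0): z = 0
  (8.5, 0): z = -59.5
  (0, 5.667): z = -17

The minimum is at (8.5, 0) with z = -59.5.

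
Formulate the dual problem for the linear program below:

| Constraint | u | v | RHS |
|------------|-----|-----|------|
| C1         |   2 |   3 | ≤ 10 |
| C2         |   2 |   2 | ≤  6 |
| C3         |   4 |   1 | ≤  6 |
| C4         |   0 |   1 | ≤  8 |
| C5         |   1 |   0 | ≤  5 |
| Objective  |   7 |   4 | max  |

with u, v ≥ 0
Minimize: z = 10y1 + 6y2 + 6y3 + 8y4 + 5y5

Subject to:
  C1: -2y1 - 2y2 - 4y3 - y5 ≤ -7
  C2: -3y1 - 2y2 - y3 - y4 ≤ -4
  y1, y2, y3, y4, y5 ≥ 0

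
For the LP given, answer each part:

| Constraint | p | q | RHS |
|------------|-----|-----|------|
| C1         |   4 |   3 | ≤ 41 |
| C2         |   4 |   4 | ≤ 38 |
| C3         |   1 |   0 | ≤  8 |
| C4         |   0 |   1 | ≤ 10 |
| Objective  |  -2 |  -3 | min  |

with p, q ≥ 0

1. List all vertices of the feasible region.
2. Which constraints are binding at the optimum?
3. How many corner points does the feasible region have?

1. (0, 0), (8, 0), (8, 1.5), (0, 9.5)
2. C2, p ≥ 0
3. 4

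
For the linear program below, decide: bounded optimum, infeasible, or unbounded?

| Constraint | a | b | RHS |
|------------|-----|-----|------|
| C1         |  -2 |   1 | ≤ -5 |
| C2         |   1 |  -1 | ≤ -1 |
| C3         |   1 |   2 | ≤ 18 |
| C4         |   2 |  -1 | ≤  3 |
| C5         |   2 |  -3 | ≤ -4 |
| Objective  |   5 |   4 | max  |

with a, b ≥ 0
C4 requires 2a - b ≤ 3, while C1 (-2a + b ≤ -5) is equivalent to 2a - b ≥ 5. Together they would need 5 ≤ 2a - b ≤ 3, which is impossible since 5 > 3. No point satisfies all constraints.

The feasible region is empty; the LP is infeasible.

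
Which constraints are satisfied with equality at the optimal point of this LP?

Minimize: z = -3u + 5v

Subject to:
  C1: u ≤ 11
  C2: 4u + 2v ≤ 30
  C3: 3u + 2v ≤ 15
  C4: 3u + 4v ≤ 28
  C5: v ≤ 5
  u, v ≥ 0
Optimal: u = 5, v = 0
Slack at optimum:
  C1: slack = 6
  C2: slack = 10
  C3: slack = 0 (binding)
  C4: slack = 13
  C5: slack = 5
  u ≥ 0: u = 5
  v ≥ 0: v = 0 (binding)
Binding constraints: C3, v ≥ 0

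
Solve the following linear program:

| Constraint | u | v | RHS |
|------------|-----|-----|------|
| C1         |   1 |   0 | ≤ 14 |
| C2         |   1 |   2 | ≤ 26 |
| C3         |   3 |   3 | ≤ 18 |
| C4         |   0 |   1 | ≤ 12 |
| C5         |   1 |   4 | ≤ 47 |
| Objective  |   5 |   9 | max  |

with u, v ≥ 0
Each vertex is the intersection of two constraint boundaries that also satisfies all remaining constraints:
  u = 0 and v = 0 → (0, 0)
  3u + 3v = 18 and v = 0 → (6, 0)
  3u + 3v = 18 and u = 0 → (0, 6)

Evaluating z = 5u + 9v at each vertex:
  (0, 0): z = 0
  (6, 0): z = 30
  (0, 6): z = 54

The maximum is at (0, 6) with z = 54.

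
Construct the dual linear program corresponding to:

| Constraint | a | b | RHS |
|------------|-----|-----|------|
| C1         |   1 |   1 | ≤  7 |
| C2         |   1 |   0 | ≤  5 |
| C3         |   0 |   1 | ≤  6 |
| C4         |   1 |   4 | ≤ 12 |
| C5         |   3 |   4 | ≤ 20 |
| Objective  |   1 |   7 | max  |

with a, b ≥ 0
Minimize: z = 7y1 + 5y2 + 6y3 + 12y4 + 20y5

Subject to:
  C1: -y1 - y2 - y4 - 3y5 ≤ -1
  C2: -y1 - y3 - 4y4 - 4y5 ≤ -7
  y1, y2, y3, y4, y5 ≥ 0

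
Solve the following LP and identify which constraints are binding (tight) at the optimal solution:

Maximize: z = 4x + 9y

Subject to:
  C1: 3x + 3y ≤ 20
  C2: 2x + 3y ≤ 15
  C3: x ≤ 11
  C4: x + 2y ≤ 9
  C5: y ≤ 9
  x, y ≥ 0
Optimal: x = 0, y = 4.5
Binding: C4, x ≥ 0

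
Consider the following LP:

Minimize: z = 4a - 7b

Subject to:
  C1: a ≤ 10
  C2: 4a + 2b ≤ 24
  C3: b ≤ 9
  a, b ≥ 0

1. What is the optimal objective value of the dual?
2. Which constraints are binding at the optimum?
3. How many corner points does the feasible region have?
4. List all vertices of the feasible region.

1. -63 (by strong duality, equal to the primal optimum)
2. C3, a ≥ 0
3. 4
4. (0, 0), (6, 0), (1.5, 9), (0, 9)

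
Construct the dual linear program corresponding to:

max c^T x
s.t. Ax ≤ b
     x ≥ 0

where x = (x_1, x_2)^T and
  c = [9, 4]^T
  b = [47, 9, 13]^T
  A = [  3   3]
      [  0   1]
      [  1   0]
Minimize: z = 47y1 + 9y2 + 13y3

Subject to:
  C1: -3y1 - y3 ≤ -9
  C2: -3y1 - y2 ≤ -4
  y1, y2, y3 ≥ 0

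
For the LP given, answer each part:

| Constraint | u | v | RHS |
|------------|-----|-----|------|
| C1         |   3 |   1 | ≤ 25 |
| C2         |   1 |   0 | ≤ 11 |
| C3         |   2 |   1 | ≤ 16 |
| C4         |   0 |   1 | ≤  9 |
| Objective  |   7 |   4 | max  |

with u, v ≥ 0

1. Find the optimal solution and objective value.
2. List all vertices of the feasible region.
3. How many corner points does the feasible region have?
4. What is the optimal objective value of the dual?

1. u = 3.5, v = 9, z = 60.5
2. (0, 0), (8, 0), (3.5, 9), (0, 9)
3. 4
4. 60.5 (by strong duality, equal to the primal optimum)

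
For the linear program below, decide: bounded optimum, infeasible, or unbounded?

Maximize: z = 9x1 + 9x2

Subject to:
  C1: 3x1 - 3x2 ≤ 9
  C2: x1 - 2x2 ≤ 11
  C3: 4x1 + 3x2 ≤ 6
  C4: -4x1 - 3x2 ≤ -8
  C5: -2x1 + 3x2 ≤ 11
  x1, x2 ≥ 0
C3 requires 4x1 + 3x2 ≤ 6, while C4 (-4x1 - 3x2 ≤ -8) is equivalent to 4x1 + 3x2 ≥ 8. Together they would need 8 ≤ 4x1 + 3x2 ≤ 6, which is impossible since 8 > 6. No point satisfies all constraints.

Infeasible — the constraint set is empty.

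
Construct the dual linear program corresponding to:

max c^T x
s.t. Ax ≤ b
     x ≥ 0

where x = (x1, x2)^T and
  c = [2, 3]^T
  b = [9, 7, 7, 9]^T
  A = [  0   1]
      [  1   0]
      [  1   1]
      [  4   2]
Minimize: z = 9y1 + 7y2 + 7y3 + 9y4

Subject to:
  C1: -y2 - y3 - 4y4 ≤ -2
  C2: -y1 - y3 - 2y4 ≤ -3
  y1, y2, y3, y4 ≥ 0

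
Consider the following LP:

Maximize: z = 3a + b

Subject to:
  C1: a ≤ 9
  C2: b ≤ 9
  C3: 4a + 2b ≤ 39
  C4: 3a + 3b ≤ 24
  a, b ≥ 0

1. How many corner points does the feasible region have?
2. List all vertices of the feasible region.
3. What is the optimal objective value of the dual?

1. 3
2. (0, 0), (8, 0), (0, 8)
3. 24 (by strong duality, equal to the primal optimum)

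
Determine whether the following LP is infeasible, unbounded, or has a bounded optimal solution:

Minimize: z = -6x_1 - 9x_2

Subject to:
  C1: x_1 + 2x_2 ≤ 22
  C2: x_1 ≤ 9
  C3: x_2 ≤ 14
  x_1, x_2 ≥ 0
The point (9, 6.5) satisfies every constraint, so the LP is feasible; the constraints give x_1 ≤ 9 and x_2 ≤ 14, which with x_1, x_2 ≥ 0 keep the feasible region inside a bounded box. A feasible, bounded LP attains a finite optimum at a vertex.

Bounded optimum: z* = -112.5 at (9, 6.5).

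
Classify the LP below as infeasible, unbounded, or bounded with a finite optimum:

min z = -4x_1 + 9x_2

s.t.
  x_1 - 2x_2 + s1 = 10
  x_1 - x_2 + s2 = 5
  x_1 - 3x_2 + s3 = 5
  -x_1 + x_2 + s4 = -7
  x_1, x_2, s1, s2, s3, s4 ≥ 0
The row x_1 - x_2 + s2 = 5 with s2 ≥ 0 requires x_1 - x_2 ≤ 5, while the row -x_1 + x_2 + s4 = -7 with s4 ≥ 0 is equivalent to x_1 - x_2 ≥ 7. Together they would need 7 ≤ x_1 - x_2 ≤ 5, which is impossible since 7 > 5. No point satisfies all constraints.

Infeasible: no point satisfies all constraints simultaneously.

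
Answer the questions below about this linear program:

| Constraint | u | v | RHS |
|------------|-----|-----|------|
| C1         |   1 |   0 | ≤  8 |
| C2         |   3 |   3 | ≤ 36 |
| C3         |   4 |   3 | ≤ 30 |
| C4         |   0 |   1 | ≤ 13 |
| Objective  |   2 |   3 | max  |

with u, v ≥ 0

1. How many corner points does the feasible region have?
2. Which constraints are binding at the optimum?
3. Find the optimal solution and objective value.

1. 3
2. C3, u ≥ 0
3. u = 0, v = 10, z = 30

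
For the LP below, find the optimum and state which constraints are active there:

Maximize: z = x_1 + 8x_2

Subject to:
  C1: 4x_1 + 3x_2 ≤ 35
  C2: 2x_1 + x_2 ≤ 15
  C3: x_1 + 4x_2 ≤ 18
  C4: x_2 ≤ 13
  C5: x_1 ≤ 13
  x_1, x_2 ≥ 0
Optimal: x_1 = 0, x_2 = 4.5
Binding: C3, x_1 ≥ 0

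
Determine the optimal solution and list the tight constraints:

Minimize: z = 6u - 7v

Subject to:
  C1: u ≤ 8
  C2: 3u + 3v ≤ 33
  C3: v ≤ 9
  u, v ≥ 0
Optimal: u = 0, v = 9
Binding: C3, u ≥ 0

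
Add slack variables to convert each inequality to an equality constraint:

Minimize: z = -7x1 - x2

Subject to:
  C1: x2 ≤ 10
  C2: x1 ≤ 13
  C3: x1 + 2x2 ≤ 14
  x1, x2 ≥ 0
min z = -7x1 - x2

s.t.
  x2 + s1 = 10
  x1 + s2 = 13
  x1 + 2x2 + s3 = 14
  x1, x2, s1, s2, s3 ≥ 0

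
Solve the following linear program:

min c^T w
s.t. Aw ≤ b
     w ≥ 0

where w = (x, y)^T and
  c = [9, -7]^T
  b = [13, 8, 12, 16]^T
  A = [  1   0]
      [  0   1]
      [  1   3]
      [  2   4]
Each vertex is the intersection of two constraint boundaries that also satisfies all remaining constraints:
  x = 0 and y = 0 → (0, 0)
  2x + 4y = 16 and y = 0 → (8, 0)
  x + 3y = 12 and 2x + 4y = 16 → (0, 4)

Evaluating z = 9x - 7y at each vertex:
  (0, 0): z = 0
  (8, 0): z = 72
  (0, 4): z = -28

The minimum is at (0, 4) with z = -28.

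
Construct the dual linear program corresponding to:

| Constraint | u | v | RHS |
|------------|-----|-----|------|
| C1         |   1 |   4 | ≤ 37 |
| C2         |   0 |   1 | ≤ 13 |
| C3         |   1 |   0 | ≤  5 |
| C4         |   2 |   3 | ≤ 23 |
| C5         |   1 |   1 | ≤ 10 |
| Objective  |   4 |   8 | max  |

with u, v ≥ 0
Minimize: z = 37y1 + 13y2 + 5y3 + 23y4 + 10y5

Subject to:
  C1: -y1 - y3 - 2y4 - y5 ≤ -4
  C2: -4y1 - y2 - 3y4 - y5 ≤ -8
  y1, y2, y3, y4, y5 ≥ 0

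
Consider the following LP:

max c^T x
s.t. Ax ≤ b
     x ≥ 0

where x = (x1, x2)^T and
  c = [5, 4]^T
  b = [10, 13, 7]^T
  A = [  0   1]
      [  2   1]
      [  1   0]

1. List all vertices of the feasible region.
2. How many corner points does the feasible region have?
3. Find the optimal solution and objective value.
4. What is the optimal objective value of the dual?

1. (0, 0), (6.5, 0), (1.5, 10), (0, 10)
2. 4
3. x1 = 1.5, x2 = 10, z = 47.5
4. 47.5 (by strong duality, equal to the primal optimum)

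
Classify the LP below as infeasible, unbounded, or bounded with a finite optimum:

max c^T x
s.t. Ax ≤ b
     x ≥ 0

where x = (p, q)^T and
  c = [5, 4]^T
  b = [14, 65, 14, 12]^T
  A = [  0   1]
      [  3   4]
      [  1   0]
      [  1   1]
The point (12, 0) satisfies every constraint, so the LP is feasible; the constraints give p ≤ 14 and q ≤ 14, which with p, q ≥ 0 keep the feasible region inside a bounded box. A feasible, bounded LP attains a finite optimum at a vertex.

The LP has an optimal solution: (12, 0) with z = 60.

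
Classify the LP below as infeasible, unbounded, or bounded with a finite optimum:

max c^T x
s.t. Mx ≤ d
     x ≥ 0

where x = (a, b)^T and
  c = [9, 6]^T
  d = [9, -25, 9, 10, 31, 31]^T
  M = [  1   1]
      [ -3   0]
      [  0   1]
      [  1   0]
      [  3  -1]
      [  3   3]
The point (9, 0) satisfies every constraint, so the LP is feasible; the constraints give a ≤ 10 and b ≤ 9, which with a, b ≥ 0 keep the feasible region inside a bounded box. A feasible, bounded LP attains a finite optimum at a vertex.

Evaluating z = 9a + 6b at each vertex:
  (8.333, 0): z = 75
  (9, 0): z = 81
  (8.333, 0.6667): z = 79

Feasible with finite optimum z* = 81 at (9, 0).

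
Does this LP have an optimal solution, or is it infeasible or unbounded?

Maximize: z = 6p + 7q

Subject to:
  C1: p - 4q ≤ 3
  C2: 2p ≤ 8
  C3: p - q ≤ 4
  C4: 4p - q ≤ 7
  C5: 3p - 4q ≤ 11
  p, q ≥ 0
Feasible point: (0, 0) satisfies every constraint, so the LP is feasible.
Direction d = (0, 1): for each constraint row a, a·d ≤ 0 —
  (1)(0) + (-4)(1) = -4 ≤ 0
  (2)(0) + (0)(1) = 0 ≤ 0
  (1)(0) + (-1)(1) = -1 ≤ 0
  (4)(0) + (-1)(1) = -1 ≤ 0
  (3)(0) + (-4)(1) = -4 ≤ 0
and d ≥ 0, so (0, 0) + t·d stays feasible for every t ≥ 0. Along this ray z = 6p + 7q changes by 7 per unit t, so z → +∞.

Unbounded: there is a feasible ray along which z → +∞.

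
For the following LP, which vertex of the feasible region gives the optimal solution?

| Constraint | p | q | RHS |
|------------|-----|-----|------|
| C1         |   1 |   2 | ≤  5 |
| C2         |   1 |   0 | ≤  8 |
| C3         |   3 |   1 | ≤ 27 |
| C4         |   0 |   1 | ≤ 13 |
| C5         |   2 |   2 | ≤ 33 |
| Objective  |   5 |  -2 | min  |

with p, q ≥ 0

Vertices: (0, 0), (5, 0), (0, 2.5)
Evaluating z = 5p - 2q at each vertex:
  (0, 0): z = 0
  (5, 0): z = 25
  (0, 2.5): z = -5

The smallest value is z = -5, attained at (0, 2.5).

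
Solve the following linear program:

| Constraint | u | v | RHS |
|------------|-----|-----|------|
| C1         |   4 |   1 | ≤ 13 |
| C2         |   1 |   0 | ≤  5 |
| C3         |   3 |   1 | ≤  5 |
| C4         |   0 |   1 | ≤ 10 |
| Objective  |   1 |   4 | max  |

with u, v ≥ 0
u = 0, v = 5, z = 20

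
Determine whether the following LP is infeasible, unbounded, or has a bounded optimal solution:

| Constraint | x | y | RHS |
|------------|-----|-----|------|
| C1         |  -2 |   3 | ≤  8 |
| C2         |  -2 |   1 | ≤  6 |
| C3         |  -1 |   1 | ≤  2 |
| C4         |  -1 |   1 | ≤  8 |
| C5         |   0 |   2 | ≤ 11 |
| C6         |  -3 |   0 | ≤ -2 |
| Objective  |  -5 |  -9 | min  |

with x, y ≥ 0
Feasible point: (1, 0) satisfies every constraint, so the LP is feasible.
Direction d = (1, 0): for each constraint row a, a·d ≤ 0 —
  (-2)(1) + (3)(0) = -2 ≤ 0
  (-2)(1) + (1)(0) = -2 ≤ 0
  (-1)(1) + (1)(0) = -1 ≤ 0
  (-1)(1) + (1)(0) = -1 ≤ 0
  (0)(1) + (2)(0) = 0 ≤ 0
  (-3)(1) + (0)(0) = -3 ≤ 0
and d ≥ 0, so (1, 0) + t·d stays feasible for every t ≥ 0. Along this ray z = -5x - 9y changes by -5 per unit t, so z → −∞.

Unbounded: there is a feasible ray along which z → −∞.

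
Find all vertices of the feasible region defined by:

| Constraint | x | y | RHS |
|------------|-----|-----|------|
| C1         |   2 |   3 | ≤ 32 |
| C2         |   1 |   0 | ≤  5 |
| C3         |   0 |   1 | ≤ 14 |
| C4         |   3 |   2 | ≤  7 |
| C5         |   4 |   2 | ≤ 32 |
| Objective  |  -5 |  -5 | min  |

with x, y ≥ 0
Each vertex is the intersection of two constraint boundaries that also satisfies all remaining constraints:
  x = 0 and y = 0 → (0, 0)
  3x + 2y = 7 and y = 0 → (2.333, 0)
  3x + 2y = 7 and x = 0 → (0, 3.5)

Vertices: (0, 0), (2.333, 0), (0, 3.5)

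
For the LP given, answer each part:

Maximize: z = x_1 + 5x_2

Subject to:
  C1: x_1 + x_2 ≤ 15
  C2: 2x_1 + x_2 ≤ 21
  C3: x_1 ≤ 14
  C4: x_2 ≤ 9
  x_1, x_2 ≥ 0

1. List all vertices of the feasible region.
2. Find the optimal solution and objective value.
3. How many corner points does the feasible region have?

1. (0, 0), (10.5, 0), (6, 9), (0, 9)
2. x_1 = 6, x_2 = 9, z = 51
3. 4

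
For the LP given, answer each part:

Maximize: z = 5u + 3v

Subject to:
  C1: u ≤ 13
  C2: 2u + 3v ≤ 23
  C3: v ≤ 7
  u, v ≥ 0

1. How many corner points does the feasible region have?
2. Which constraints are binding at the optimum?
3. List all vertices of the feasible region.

1. 4
2. C2, v ≥ 0
3. (0, 0), (11.5, 0), (1, 7), (0, 7)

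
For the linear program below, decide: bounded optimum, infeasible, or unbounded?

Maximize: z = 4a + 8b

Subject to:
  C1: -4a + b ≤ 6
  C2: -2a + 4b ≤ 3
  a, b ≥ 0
Feasible point: (0, 0) satisfies every constraint, so the LP is feasible.
Direction d = (1, 0): for each constraint row a, a·d ≤ 0 —
  (-4)(1) + (1)(0) = -4 ≤ 0
  (-2)(1) + (4)(0) = -2 ≤ 0
and d ≥ 0, so (0, 0) + t·d stays feasible for every t ≥ 0. Along this ray z = 4a + 8b changes by 4 per unit t, so z → +∞.

Unbounded: there is a feasible ray along which z → +∞.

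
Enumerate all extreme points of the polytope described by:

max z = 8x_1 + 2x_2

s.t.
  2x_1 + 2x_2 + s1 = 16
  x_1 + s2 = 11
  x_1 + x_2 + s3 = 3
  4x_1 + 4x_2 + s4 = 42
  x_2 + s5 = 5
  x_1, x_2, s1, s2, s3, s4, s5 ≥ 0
Each vertex is the intersection of two constraint boundaries that also satisfies all remaining constraints:
  x_1 = 0 and x_2 = 0 → (0, 0)
  x_1 + x_2 = 3 and x_2 = 0 → (3, 0)
  x_1 + x_2 = 3 and x_1 = 0 → (0, 3)

Vertices: (0, 0), (3, 0), (0, 3)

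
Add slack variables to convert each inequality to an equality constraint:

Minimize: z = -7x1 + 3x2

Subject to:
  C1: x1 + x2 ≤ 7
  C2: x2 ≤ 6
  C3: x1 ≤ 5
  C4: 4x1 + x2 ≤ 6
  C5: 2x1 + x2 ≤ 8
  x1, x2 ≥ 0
min z = -7x1 + 3x2

s.t.
  x1 + x2 + s1 = 7
  x2 + s2 = 6
  x1 + s3 = 5
  4x1 + x2 + s4 = 6
  2x1 + x2 + s5 = 8
  x1, x2, s1, s2, s3, s4, s5 ≥ 0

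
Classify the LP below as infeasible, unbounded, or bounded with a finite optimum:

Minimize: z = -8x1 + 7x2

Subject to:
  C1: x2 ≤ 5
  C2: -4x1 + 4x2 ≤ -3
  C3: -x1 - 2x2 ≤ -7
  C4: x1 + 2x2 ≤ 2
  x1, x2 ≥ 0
C4 requires x1 + 2x2 ≤ 2, while C3 (-x1 - 2x2 ≤ -7) is equivalent to x1 + 2x2 ≥ 7. Together they would need 7 ≤ x1 + 2x2 ≤ 2, which is impossible since 7 > 2. No point satisfies all constraints.

Infeasible: no point satisfies all constraints simultaneously.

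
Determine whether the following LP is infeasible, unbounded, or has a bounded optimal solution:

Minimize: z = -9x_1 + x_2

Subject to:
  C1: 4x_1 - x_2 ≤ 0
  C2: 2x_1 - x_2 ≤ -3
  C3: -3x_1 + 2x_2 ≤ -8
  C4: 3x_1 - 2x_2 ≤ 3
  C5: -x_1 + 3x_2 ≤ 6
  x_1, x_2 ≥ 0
C4 requires 3x_1 - 2x_2 ≤ 3, while C3 (-3x_1 + 2x_2 ≤ -8) is equivalent to 3x_1 - 2x_2 ≥ 8. Together they would need 8 ≤ 3x_1 - 2x_2 ≤ 3, which is impossible since 8 > 3. No point satisfies all constraints.

Infeasible — the constraint set is empty.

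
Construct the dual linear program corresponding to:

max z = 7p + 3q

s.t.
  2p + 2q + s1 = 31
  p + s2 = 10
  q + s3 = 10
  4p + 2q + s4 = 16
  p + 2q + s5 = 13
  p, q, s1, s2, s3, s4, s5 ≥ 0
Minimize: z = 31y1 + 10y2 + 10y3 + 16y4 + 13y5

Subject to:
  C1: -2y1 - y2 - 4y4 - y5 ≤ -7
  C2: -2y1 - y3 - 2y4 - 2y5 ≤ -3
  y1, y2, y3, y4, y5 ≥ 0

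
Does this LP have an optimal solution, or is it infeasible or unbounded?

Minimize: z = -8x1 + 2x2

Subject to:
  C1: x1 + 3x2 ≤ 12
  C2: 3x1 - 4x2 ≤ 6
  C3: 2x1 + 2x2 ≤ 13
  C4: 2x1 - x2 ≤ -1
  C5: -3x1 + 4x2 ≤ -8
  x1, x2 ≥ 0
C2 requires 3x1 - 4x2 ≤ 6, while C5 (-3x1 + 4x2 ≤ -8) is equivalent to 3x1 - 4x2 ≥ 8. Together they would need 8 ≤ 3x1 - 4x2 ≤ 6, which is impossible since 8 > 6. No point satisfies all constraints.

Infeasible — the constraint set is empty.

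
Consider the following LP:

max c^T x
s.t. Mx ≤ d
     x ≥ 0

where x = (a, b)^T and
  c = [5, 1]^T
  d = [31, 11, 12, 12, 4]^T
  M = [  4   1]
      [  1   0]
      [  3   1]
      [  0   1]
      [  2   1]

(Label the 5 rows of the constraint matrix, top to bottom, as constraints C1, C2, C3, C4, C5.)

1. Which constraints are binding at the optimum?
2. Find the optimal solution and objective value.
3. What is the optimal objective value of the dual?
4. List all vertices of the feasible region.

1. C5, b ≥ 0
2. a = 2, b = 0, z = 10
3. 10 (by strong duality, equal to the primal optimum)
4. (0, 0), (2, 0), (0, 4)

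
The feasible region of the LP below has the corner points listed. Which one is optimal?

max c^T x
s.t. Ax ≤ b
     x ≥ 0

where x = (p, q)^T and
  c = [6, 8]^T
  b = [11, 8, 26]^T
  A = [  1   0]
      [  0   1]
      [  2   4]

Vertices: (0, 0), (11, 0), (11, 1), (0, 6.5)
(11, 1) with z = 74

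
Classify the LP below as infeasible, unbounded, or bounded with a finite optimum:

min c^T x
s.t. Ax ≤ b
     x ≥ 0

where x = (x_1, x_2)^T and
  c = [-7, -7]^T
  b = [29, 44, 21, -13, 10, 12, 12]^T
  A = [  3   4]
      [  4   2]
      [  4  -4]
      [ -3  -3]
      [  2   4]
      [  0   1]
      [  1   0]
The point (5, 0) satisfies every constraint, so the LP is feasible; the constraints give x_1 ≤ 12 and x_2 ≤ 12, which with x_1, x_2 ≥ 0 keep the feasible region inside a bounded box. A feasible, bounded LP attains a finite optimum at a vertex.

Evaluating z = -7x_1 - 7x_2 at each vertex:
  (4.333, 0): z = -30.33
  (5, 0): z = -35
  (3.667, 0.6667): z = -30.33

Feasible with finite optimum z* = -35 at (5, 0).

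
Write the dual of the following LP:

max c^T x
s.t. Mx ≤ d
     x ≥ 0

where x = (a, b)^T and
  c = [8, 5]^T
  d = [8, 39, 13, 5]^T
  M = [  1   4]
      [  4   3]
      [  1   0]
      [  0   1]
Minimize: z = 8y1 + 39y2 + 13y3 + 5y4

Subject to:
  C1: -y1 - 4y2 - y3 ≤ -8
  C2: -4y1 - 3y2 - y4 ≤ -5
  y1, y2, y3, y4 ≥ 0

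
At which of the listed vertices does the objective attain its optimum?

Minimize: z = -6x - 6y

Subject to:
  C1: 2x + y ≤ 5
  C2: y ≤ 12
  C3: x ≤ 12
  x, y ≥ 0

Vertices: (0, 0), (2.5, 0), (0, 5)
Evaluating z = -6x - 6y at each vertex:
  (0, 0): z = 0
  (2.5, 0): z = -15
  (0, 5): z = -30

The smallest value is z = -30, attained at (0, 5).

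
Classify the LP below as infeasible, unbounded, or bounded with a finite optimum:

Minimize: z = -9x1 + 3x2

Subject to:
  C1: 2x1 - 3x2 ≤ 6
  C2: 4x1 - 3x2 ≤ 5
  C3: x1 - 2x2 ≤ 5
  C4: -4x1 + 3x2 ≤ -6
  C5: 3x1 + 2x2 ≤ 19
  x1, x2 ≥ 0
C2 requires 4x1 - 3x2 ≤ 5, while C4 (-4x1 + 3x2 ≤ -6) is equivalent to 4x1 - 3x2 ≥ 6. Together they would need 6 ≤ 4x1 - 3x2 ≤ 5, which is impossible since 6 > 5. No point satisfies all constraints.

The feasible region is empty; the LP is infeasible.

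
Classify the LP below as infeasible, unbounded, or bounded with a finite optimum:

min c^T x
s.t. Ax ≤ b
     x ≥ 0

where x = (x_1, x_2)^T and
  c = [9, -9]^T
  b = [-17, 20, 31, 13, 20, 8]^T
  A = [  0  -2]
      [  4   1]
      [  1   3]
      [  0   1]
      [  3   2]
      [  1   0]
The point (0, 10) satisfies every constraint, so the LP is feasible; the constraints give x_1 ≤ 8 and x_2 ≤ 13, which with x_1, x_2 ≥ 0 keep the feasible region inside a bounded box. A feasible, bounded LP attains a finite optimum at a vertex.

Bounded optimum: z* = -90 at (0, 10).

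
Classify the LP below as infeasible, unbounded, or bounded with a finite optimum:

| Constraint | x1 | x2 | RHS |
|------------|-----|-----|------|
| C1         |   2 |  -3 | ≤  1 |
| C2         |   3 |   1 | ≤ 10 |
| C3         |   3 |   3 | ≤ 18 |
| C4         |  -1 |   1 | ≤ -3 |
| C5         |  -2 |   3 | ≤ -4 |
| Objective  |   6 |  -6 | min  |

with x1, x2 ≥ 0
C1 requires 2x1 - 3x2 ≤ 1, while C5 (-2x1 + 3x2 ≤ -4) is equivalent to 2x1 - 3x2 ≥ 4. Together they would need 4 ≤ 2x1 - 3x2 ≤ 1, which is impossible since 4 > 1. No point satisfies all constraints.

Infeasible — the constraint set is empty.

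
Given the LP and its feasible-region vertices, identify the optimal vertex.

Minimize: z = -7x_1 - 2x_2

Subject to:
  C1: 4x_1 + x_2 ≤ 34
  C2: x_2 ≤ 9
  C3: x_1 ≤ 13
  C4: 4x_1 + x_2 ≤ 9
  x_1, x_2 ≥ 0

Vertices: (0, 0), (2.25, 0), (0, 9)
(0, 9) with z = -18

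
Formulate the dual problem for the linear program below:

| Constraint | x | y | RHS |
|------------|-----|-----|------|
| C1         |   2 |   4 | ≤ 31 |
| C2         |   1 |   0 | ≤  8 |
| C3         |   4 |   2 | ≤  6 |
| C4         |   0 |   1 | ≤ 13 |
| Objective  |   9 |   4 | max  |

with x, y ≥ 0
Minimize: z = 31y1 + 8y2 + 6y3 + 13y4

Subject to:
  C1: -2y1 - y2 - 4y3 ≤ -9
  C2: -4y1 - 2y3 - y4 ≤ -4
  y1, y2, y3, y4 ≥ 0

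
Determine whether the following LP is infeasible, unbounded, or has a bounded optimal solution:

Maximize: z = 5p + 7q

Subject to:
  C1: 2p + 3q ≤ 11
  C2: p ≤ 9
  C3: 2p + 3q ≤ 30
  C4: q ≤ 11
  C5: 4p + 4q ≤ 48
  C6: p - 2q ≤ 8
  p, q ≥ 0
The point (5.5, 0) satisfies every constraint, so the LP is feasible; the constraints give p ≤ 9 and q ≤ 11, which with p, q ≥ 0 keep the feasible region inside a bounded box. A feasible, bounded LP attains a finite optimum at a vertex.

Evaluating z = 5p + 7q at each vertex:
  (0, 0): z = 0
  (5.5, 0): z = 27.5
  (0, 3.667): z = 25.67

The LP has an optimal solution: (5.5, 0) with z = 27.5.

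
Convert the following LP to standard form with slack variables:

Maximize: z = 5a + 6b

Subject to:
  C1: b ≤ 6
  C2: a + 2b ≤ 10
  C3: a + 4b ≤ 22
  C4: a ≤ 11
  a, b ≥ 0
max z = 5a + 6b

s.t.
  b + s1 = 6
  a + 2b + s2 = 10
  a + 4b + s3 = 22
  a + s4 = 11
  a, b, s1, s2, s3, s4 ≥ 0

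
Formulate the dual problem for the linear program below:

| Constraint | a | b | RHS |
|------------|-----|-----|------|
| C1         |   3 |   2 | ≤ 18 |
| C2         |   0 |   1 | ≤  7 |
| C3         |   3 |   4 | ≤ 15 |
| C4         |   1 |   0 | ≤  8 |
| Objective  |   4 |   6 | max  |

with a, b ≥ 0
Minimize: z = 18y1 + 7y2 + 15y3 + 8y4

Subject to:
  C1: -3y1 - 3y3 - y4 ≤ -4
  C2: -2y1 - y2 - 4y3 ≤ -6
  y1, y2, y3, y4 ≥ 0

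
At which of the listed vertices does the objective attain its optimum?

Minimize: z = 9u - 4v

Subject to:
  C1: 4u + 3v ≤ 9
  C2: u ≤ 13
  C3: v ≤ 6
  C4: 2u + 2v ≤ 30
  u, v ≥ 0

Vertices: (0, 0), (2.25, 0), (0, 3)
(0, 3) with z = -12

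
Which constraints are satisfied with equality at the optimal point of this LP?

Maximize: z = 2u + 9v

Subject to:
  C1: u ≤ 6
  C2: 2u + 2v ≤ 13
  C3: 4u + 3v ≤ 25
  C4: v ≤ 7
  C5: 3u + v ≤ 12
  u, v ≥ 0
Optimal: u = 0, v = 6.5
Slack at optimum:
  C1: slack = 6
  C2: slack = 0 (binding)
  C3: slack = 5.5
  C4: slack = 0.5
  C5: slack = 5.5
  u ≥ 0: u = 0 (binding)
  v ≥ 0: v = 6.5
Binding constraints: C2, u ≥ 0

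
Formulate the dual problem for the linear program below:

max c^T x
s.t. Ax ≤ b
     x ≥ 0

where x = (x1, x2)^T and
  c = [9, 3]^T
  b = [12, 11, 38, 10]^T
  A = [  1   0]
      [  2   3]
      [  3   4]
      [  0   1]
Minimize: z = 12y1 + 11y2 + 38y3 + 10y4

Subject to:
  C1: -y1 - 2y2 - 3y3 ≤ -9
  C2: -3y2 - 4y3 - y4 ≤ -3
  y1, y2, y3, y4 ≥ 0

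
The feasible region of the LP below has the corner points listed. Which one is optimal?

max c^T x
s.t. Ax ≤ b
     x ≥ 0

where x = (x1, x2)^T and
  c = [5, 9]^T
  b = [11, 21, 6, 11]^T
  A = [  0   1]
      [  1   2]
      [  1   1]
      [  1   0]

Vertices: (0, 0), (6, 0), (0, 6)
Evaluating z = 5x1 + 9x2 at each vertex:
  (0, 0): z = 0
  (6, 0): z = 30
  (0, 6): z = 54

The largest value is z = 54, attained at (0, 6).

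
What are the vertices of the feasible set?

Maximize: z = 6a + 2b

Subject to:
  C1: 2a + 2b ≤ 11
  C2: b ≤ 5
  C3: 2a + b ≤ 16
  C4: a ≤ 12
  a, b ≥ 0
Each vertex is the intersection of two constraint boundaries that also satisfies all remaining constraints:
  a = 0 and b = 0 → (0, 0)
  2a + 2b = 11 and b = 0 → (5.5, 0)
  2a + 2b = 11 and b = 5 → (0.5, 5)
  b = 5 and a = 0 → (0, 5)

Vertices: (0, 0), (5.5, 0), (0.5, 5), (0, 5)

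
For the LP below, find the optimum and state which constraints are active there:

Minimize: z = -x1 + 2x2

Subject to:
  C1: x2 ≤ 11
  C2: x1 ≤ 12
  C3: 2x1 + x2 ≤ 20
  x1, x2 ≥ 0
Optimal: x1 = 10, x2 = 0
Binding: C3, x2 ≥ 0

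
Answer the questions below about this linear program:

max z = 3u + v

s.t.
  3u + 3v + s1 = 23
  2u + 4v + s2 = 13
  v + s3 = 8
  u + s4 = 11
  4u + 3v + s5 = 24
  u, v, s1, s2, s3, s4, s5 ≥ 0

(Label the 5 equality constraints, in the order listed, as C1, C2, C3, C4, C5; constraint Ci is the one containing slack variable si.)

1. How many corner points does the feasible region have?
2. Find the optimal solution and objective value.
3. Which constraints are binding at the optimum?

1. 4
2. u = 6, v = 0, z = 18
3. C5, v ≥ 0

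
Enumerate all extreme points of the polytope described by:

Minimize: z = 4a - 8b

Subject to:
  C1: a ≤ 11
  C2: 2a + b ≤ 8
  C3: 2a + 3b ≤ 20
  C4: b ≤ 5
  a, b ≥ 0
Each vertex is the intersection of two constraint boundaries that also satisfies all remaining constraints:
  a = 0 and b = 0 → (0, 0)
  2a + b = 8 and b = 0 → (4, 0)
  2a + b = 8 and b = 5 → (1.5, 5)
  b = 5 and a = 0 → (0, 5)

Vertices: (0, 0), (4, 0), (1.5, 5), (0, 5)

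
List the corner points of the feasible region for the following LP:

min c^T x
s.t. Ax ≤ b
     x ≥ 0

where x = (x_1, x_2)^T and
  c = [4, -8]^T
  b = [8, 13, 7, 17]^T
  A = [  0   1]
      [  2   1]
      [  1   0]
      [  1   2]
Each vertex is the intersection of two constraint boundaries that also satisfies all remaining constraints:
  x_1 = 0 and x_2 = 0 → (0, 0)
  2x_1 + x_2 = 13 and x_2 = 0 → (6.5, 0)
  2x_1 + x_2 = 13 and x_1 + 2x_2 = 17 → (3, 7)
  x_2 = 8 and x_1 + 2x_2 = 17 → (1, 8)
  x_2 = 8 and x_1 = 0 → (0, 8)

Vertices: (0, 0), (6.5, 0), (3, 7), (1, 8), (0, 8)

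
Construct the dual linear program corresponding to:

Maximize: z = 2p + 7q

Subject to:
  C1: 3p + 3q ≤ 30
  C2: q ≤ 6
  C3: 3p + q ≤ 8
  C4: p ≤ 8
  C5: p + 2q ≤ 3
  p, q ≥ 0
Minimize: z = 30y1 + 6y2 + 8y3 + 8y4 + 3y5

Subject to:
  C1: -3y1 - 3y3 - y4 - y5 ≤ -2
  C2: -3y1 - y2 - y3 - 2y5 ≤ -7
  y1, y2, y3, y4, y5 ≥ 0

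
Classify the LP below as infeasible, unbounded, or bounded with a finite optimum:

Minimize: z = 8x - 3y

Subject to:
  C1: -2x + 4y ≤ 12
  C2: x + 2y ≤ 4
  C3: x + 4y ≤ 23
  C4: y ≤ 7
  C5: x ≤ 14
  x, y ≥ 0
The point (0, 2) satisfies every constraint, so the LP is feasible; the constraints give x ≤ 14 and y ≤ 7, which with x, y ≥ 0 keep the feasible region inside a bounded box. A feasible, bounded LP attains a finite optimum at a vertex.

Evaluating z = 8x - 3y at each vertex:
  (0, 0): z = 0
  (4, 0): z = 32
  (0, 2): z = -6

The LP has an optimal solution: (0, 2) with z = -6.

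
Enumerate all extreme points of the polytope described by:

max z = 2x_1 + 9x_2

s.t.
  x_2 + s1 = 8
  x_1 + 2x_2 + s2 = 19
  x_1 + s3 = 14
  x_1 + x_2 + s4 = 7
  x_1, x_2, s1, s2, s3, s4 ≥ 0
Each vertex is the intersection of two constraint boundaries that also satisfies all remaining constraints:
  x_1 = 0 and x_2 = 0 → (0, 0)
  x_1 + x_2 = 7 and x_2 = 0 → (7, 0)
  x_1 + x_2 = 7 and x_1 = 0 → (0, 7)

Vertices: (0, 0), (7, 0), (0, 7)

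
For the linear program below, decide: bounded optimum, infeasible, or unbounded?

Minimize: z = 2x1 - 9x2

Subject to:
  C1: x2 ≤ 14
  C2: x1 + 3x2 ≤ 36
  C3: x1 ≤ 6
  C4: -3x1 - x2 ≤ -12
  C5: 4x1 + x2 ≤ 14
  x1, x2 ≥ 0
The point (0, 12) satisfies every constraint, so the LP is feasible; the constraints give x1 ≤ 6 and x2 ≤ 14, which with x1, x2 ≥ 0 keep the feasible region inside a bounded box. A feasible, bounded LP attains a finite optimum at a vertex.

Bounded optimum: z* = -108 at (0, 12).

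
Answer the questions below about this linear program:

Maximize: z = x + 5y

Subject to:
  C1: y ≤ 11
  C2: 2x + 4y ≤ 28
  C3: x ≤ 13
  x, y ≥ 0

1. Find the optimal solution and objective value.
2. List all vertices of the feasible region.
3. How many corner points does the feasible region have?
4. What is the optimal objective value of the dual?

1. x = 0, y = 7, z = 35
2. (0, 0), (13, 0), (13, 0.5), (0, 7)
3. 4
4. 35 (by strong duality, equal to the primal optimum)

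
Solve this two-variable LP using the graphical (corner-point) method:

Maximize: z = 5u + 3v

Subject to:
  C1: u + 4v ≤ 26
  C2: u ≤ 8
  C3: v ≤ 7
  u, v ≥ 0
Each vertex is the intersection of two constraint boundaries that also satisfies all remaining constraints:
  u = 0 and v = 0 → (0, 0)
  u = 8 and v = 0 → (8, 0)
  u + 4v = 26 and u = 8 → (8, 4.5)
  u + 4v = 26 and u = 0 → (0, 6.5)

Evaluating z = 5u + 3v at each vertex:
  (0, 0): z = 0
  (8, 0): z = 40
  (8, 4.5): z = 53.5
  (0, 6.5): z = 19.5

The maximum is at (8, 4.5) with z = 53.5.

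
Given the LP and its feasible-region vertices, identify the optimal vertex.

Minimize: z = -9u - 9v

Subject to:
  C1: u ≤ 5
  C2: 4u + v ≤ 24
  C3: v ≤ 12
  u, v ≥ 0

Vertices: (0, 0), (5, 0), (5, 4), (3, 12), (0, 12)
(3, 12) with z = -135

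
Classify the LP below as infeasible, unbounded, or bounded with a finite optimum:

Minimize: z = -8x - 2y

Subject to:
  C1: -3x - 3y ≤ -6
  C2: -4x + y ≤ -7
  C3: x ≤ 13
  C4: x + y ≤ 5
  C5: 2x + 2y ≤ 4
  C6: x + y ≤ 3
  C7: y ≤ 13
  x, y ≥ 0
The point (2, 0) satisfies every constraint, so the LP is feasible; the constraints give x ≤ 13 and y ≤ 13, which with x, y ≥ 0 keep the feasible region inside a bounded box. A feasible, bounded LP attains a finite optimum at a vertex.

Evaluating z = -8x - 2y at each vertex:
  (2, 0): z = -16
  (1.8, 0.2): z = -14.8

Bounded optimum: z* = -16 at (2, 0).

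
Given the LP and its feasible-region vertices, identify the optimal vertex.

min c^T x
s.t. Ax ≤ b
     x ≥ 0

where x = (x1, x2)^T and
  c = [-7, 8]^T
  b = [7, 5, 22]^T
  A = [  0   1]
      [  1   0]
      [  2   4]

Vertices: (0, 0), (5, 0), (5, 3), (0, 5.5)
Evaluating z = -7x1 + 8x2 at each vertex:
  (0, 0): z = 0
  (5, 0): z = -35
  (5, 3): z = -11
  (0, 5.5): z = 44

The smallest value is z = -35, attained at (5, 0).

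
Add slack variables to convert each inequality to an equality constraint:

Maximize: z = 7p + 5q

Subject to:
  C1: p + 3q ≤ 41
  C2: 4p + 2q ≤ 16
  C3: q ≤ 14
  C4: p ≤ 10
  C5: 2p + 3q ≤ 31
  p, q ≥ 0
max z = 7p + 5q

s.t.
  p + 3q + s1 = 41
  4p + 2q + s2 = 16
  q + s3 = 14
  p + s4 = 10
  2p + 3q + s5 = 31
  p, q, s1, s2, s3, s4, s5 ≥ 0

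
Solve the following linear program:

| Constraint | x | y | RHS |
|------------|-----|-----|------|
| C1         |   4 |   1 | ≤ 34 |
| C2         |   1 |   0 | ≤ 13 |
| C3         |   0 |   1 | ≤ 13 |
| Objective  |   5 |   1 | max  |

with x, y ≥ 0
x = 8.5, y = 0, z = 42.5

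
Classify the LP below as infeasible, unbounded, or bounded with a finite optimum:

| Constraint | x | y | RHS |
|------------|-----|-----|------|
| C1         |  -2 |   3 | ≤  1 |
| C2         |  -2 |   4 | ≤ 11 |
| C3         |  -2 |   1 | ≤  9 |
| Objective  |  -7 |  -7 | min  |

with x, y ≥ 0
Feasible point: (0, 0) satisfies every constraint, so the LP is feasible.
Direction d = (1, 0): for each constraint row a, a·d ≤ 0 —
  (-2)(1) + (3)(0) = -2 ≤ 0
  (-2)(1) + (4)(0) = -2 ≤ 0
  (-2)(1) + (1)(0) = -2 ≤ 0
and d ≥ 0, so (0, 0) + t·d stays feasible for every t ≥ 0. Along this ray z = -7x - 7y changes by -7 per unit t, so z → −∞.

Unbounded: there is a feasible ray along which z → −∞.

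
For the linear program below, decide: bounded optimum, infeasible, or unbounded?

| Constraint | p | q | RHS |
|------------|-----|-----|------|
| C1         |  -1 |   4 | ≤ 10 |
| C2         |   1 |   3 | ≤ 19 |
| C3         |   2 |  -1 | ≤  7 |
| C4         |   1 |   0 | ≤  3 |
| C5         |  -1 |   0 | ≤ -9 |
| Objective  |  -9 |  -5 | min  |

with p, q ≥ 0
C4 requires p ≤ 3, while C5 (-p ≤ -9) is equivalent to p ≥ 9. Together they would need 9 ≤ p ≤ 3, which is impossible since 9 > 3. No point satisfies all constraints.

Infeasible — the constraint set is empty.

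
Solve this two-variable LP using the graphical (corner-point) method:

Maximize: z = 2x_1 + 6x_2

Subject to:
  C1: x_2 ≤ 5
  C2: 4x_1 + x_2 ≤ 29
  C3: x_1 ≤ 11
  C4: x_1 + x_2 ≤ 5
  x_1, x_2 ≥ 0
x_1 = 0, x_2 = 5, z = 30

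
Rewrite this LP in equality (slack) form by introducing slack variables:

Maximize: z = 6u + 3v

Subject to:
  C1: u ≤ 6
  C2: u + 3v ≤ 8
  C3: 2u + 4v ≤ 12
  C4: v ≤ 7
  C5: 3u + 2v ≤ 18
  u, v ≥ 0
max z = 6u + 3v

s.t.
  u + s1 = 6
  u + 3v + s2 = 8
  2u + 4v + s3 = 12
  v + s4 = 7
  3u + 2v + s5 = 18
  u, v, s1, s2, s3, s4, s5 ≥ 0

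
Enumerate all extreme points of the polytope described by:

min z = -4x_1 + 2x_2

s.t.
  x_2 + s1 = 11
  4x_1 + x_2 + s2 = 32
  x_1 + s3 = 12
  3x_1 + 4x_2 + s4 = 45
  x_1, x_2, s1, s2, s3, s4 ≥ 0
Each vertex is the intersection of two constraint boundaries that also satisfies all remaining constraints:
  x_1 = 0 and x_2 = 0 → (0, 0)
  4x_1 + x_2 = 32 and x_2 = 0 → (8, 0)
  4x_1 + x_2 = 32 and 3x_1 + 4x_2 = 45 → (6.385, 6.462)
  x_2 = 11 and 3x_1 + 4x_2 = 45 → (0.3333, 11)
  x_2 = 11 and x_1 = 0 → (0, 11)

Vertices: (0, 0), (8, 0), (6.385, 6.462), (0.3333, 11), (0, 11)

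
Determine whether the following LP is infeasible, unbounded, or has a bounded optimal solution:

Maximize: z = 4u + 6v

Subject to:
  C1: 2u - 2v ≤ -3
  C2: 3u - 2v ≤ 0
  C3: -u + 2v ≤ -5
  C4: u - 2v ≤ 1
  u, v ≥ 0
C4 requires u - 2v ≤ 1, while C3 (-u + 2v ≤ -5) is equivalent to u - 2v ≥ 5. Together they would need 5 ≤ u - 2v ≤ 1, which is impossible since 5 > 1. No point satisfies all constraints.

Infeasible — the constraint set is empty.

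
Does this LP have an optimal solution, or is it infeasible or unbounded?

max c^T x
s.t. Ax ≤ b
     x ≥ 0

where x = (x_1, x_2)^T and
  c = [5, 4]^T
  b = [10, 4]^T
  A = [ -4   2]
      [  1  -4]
Feasible point: (0, 0) satisfies every constraint, so the LP is feasible.
Direction d = (1, 1): for each constraint row a, a·d ≤ 0 —
  (-4)(1) + (2)(1) = -2 ≤ 0
  (1)(1) + (-4)(1) = -3 ≤ 0
and d ≥ 0, so (0, 0) + t·d stays feasible for every t ≥ 0. Along this ray z = 5x_1 + 4x_2 changes by 9 per unit t, so z → +∞.

Unbounded: there is a feasible ray along which z → +∞.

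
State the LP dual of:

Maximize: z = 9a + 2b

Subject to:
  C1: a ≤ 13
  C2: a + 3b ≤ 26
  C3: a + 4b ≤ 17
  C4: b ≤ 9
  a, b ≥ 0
Minimize: z = 13y1 + 26y2 + 17y3 + 9y4

Subject to:
  C1: -y1 - y2 - y3 ≤ -9
  C2: -3y2 - 4y3 - y4 ≤ -2
  y1, y2, y3, y4 ≥ 0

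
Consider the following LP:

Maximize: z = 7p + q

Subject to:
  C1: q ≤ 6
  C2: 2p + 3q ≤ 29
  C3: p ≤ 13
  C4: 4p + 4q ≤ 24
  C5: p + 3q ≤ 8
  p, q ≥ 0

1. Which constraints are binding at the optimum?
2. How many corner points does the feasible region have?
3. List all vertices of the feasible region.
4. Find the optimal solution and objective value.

1. C4, q ≥ 0
2. 4
3. (0, 0), (6, 0), (5, 1), (0, 2.667)
4. p = 6, q = 0, z = 42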